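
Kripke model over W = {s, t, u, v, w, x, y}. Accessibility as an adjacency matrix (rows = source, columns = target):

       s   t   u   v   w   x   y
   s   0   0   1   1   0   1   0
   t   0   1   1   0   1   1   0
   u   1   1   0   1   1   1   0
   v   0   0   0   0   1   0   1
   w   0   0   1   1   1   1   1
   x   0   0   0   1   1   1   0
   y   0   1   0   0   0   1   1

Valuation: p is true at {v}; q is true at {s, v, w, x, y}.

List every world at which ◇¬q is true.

{s, t, u, w, y}

s: successors {u, v, x}; ¬q there: u:T, v:F, x:F. ✓
t: successors {t, u, w, x}; ¬q there: t:T, u:T, w:F, x:F. ✓
u: successors {s, t, v, w, x}; ¬q there: s:F, t:T, v:F, w:F, x:F. ✓
v: successors {w, y}; ¬q there: w:F, y:F. ✗
w: successors {u, v, w, x, y}; ¬q there: u:T, v:F, w:F, x:F, y:F. ✓
x: successors {v, w, x}; ¬q there: v:F, w:F, x:F. ✗
y: successors {t, x, y}; ¬q there: t:T, x:F, y:F. ✓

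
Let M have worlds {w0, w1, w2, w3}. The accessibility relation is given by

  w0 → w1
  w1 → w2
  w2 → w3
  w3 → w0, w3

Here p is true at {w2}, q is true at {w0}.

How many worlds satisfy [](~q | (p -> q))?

4

w0: successors {w1}; ~q | (p -> q) there: w1:T. ✓
w1: successors {w2}; ~q | (p -> q) there: w2:T. ✓
w2: successors {w3}; ~q | (p -> q) there: w3:T. ✓
w3: successors {w0, w3}; ~q | (p -> q) there: w0:T, w3:T. ✓
Satisfying worlds: {w0, w1, w2, w3}.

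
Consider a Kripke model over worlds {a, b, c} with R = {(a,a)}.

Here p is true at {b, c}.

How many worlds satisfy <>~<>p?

a: successors {a}; ~<>p there: a:T. ✓
b: no successors, so <>~<>p fails. ✗
c: no successors, so <>~<>p fails. ✗
Satisfying worlds: {a}.

1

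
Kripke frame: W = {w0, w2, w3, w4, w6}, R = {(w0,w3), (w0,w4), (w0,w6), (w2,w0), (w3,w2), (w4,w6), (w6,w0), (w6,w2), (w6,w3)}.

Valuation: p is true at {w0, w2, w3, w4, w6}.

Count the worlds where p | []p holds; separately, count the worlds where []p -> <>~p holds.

For p | []p:
w0: p is T, []p is T. ✓
w2: p is T, []p is T. ✓
w3: p is T, []p is T. ✓
w4: p is T, []p is T. ✓
w6: p is T, []p is T. ✓
— 5 worlds.
For []p -> <>~p:
w0: []p is T, <>~p is F. ✗
w2: []p is T, <>~p is F. ✗
w3: []p is T, <>~p is F. ✗
w4: []p is T, <>~p is F. ✗
w6: []p is T, <>~p is F. ✗
— 0 worlds.

5 and 0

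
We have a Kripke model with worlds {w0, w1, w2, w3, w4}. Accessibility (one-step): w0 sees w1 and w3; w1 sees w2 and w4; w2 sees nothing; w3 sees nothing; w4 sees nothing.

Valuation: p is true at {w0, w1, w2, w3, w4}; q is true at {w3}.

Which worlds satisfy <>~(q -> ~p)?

w0: successors {w1, w3}; ~(q -> ~p) there: w1:F, w3:T. ✓
w1: successors {w2, w4}; ~(q -> ~p) there: w2:F, w4:F. ✗
w2: no successors, so <>~(q -> ~p) fails. ✗
w3: no successors, so <>~(q -> ~p) fails. ✗
w4: no successors, so <>~(q -> ~p) fails. ✗

{w0}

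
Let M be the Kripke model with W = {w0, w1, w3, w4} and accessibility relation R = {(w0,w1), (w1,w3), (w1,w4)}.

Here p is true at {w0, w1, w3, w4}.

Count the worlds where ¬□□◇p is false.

w0: □□◇p is F. ✓
w1: □□◇p is T. ✗
w3: □□◇p is T. ✗
w4: □□◇p is T. ✗
Satisfying worlds: {w0}.
So ¬□□◇p fails at the other 3 worlds.

3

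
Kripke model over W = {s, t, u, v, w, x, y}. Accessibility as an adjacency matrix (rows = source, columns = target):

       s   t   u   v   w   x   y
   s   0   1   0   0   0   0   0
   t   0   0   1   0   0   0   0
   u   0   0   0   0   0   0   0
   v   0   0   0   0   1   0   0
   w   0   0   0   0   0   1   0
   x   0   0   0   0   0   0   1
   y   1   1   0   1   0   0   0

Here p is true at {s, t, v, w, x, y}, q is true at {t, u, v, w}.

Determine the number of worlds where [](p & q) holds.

s: successors {t}; p & q there: t:T. ✓
t: successors {u}; p & q there: u:F. ✗
u: no successors, so [](p & q) holds vacuously. ✓
v: successors {w}; p & q there: w:T. ✓
w: successors {x}; p & q there: x:F. ✗
x: successors {y}; p & q there: y:F. ✗
y: successors {s, t, v}; p & q there: s:F, t:T, v:T. ✗
Satisfying worlds: {s, u, v}.

3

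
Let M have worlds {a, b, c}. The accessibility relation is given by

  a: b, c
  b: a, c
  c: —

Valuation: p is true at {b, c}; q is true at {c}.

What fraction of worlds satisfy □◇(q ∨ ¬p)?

a: successors {b, c}; ◇(q ∨ ¬p) there: b:T, c:F. ✗
b: successors {a, c}; ◇(q ∨ ¬p) there: a:T, c:F. ✗
c: no successors, so □◇(q ∨ ¬p) holds vacuously. ✓
That's 1 of 3 worlds, so 1/3.

1/3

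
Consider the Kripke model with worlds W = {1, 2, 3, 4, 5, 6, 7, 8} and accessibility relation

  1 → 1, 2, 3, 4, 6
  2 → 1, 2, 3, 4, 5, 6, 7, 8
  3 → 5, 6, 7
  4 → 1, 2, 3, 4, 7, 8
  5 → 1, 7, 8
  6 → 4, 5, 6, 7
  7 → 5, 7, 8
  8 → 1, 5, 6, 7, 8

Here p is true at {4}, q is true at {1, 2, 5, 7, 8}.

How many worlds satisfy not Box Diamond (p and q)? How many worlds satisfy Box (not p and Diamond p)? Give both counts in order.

8 and 0

For not Box Diamond (p and q):
1: Box Diamond (p and q) is F. ✓
2: Box Diamond (p and q) is F. ✓
3: Box Diamond (p and q) is F. ✓
4: Box Diamond (p and q) is F. ✓
5: Box Diamond (p and q) is F. ✓
6: Box Diamond (p and q) is F. ✓
7: Box Diamond (p and q) is F. ✓
8: Box Diamond (p and q) is F. ✓
— 8 worlds.
For Box (not p and Diamond p):
1: successors {1, 2, 3, 4, 6}; not p and Diamond p there: 1:T, 2:T, 3:F, 4:F, 6:T. ✗
2: successors {1, 2, 3, 4, 5, 6, 7, 8}; not p and Diamond p there: 1:T, 2:T, 3:F, 4:F, 5:F, 6:T, 7:F, 8:F. ✗
3: successors {5, 6, 7}; not p and Diamond p there: 5:F, 6:T, 7:F. ✗
4: successors {1, 2, 3, 4, 7, 8}; not p and Diamond p there: 1:T, 2:T, 3:F, 4:F, 7:F, 8:F. ✗
5: successors {1, 7, 8}; not p and Diamond p there: 1:T, 7:F, 8:F. ✗
6: successors {4, 5, 6, 7}; not p and Diamond p there: 4:F, 5:F, 6:T, 7:F. ✗
7: successors {5, 7, 8}; not p and Diamond p there: 5:F, 7:F, 8:F. ✗
8: successors {1, 5, 6, 7, 8}; not p and Diamond p there: 1:T, 5:F, 6:T, 7:F, 8:F. ✗
— 0 worlds.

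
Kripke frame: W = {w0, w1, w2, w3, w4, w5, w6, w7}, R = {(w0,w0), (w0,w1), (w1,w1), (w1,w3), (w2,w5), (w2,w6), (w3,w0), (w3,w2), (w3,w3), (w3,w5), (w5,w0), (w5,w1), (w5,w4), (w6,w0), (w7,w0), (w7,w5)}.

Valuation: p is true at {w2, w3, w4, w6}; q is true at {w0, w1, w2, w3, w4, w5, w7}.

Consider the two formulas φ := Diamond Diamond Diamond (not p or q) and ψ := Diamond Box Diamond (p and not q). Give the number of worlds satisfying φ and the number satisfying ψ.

7 and 1

For Diamond Diamond Diamond (not p or q):
w0: successors {w0, w1}; Diamond Diamond (not p or q) there: w0:T, w1:T. ✓
w1: successors {w1, w3}; Diamond Diamond (not p or q) there: w1:T, w3:T. ✓
w2: successors {w5, w6}; Diamond Diamond (not p or q) there: w5:T, w6:T. ✓
w3: successors {w0, w2, w3, w5}; Diamond Diamond (not p or q) there: w0:T, w2:T, w3:T, w5:T. ✓
w4: no successors, so Diamond Diamond Diamond (not p or q) fails. ✗
w5: successors {w0, w1, w4}; Diamond Diamond (not p or q) there: w0:T, w1:T, w4:F. ✓
w6: successors {w0}; Diamond Diamond (not p or q) there: w0:T. ✓
w7: successors {w0, w5}; Diamond Diamond (not p or q) there: w0:T, w5:T. ✓
— 7 worlds.
For Diamond Box Diamond (p and not q):
w0: successors {w0, w1}; Box Diamond (p and not q) there: w0:F, w1:F. ✗
w1: successors {w1, w3}; Box Diamond (p and not q) there: w1:F, w3:F. ✗
w2: successors {w5, w6}; Box Diamond (p and not q) there: w5:F, w6:F. ✗
w3: successors {w0, w2, w3, w5}; Box Diamond (p and not q) there: w0:F, w2:F, w3:F, w5:F. ✗
w4: no successors, so Diamond Box Diamond (p and not q) fails. ✗
w5: successors {w0, w1, w4}; Box Diamond (p and not q) there: w0:F, w1:F, w4:T. ✓
w6: successors {w0}; Box Diamond (p and not q) there: w0:F. ✗
w7: successors {w0, w5}; Box Diamond (p and not q) there: w0:F, w5:F. ✗
— 1 world.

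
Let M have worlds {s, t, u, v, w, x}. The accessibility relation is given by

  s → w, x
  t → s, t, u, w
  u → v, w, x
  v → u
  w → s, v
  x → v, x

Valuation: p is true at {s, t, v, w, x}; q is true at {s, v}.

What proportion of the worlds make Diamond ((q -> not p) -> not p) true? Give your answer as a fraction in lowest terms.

s: successors {w, x}; (q -> not p) -> not p there: w:F, x:F. ✗
t: successors {s, t, u, w}; (q -> not p) -> not p there: s:T, t:F, u:T, w:F. ✓
u: successors {v, w, x}; (q -> not p) -> not p there: v:T, w:F, x:F. ✓
v: successors {u}; (q -> not p) -> not p there: u:T. ✓
w: successors {s, v}; (q -> not p) -> not p there: s:T, v:T. ✓
x: successors {v, x}; (q -> not p) -> not p there: v:T, x:F. ✓
That's 5 of 6 worlds, so 5/6.

5/6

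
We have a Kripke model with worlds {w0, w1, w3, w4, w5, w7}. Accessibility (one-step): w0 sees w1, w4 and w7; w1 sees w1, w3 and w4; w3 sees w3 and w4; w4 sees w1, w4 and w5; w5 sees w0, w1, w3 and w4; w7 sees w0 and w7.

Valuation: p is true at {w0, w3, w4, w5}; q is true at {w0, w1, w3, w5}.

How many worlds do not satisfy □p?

w0: successors {w1, w4, w7}; p there: w1:F, w4:T, w7:F. ✗
w1: successors {w1, w3, w4}; p there: w1:F, w3:T, w4:T. ✗
w3: successors {w3, w4}; p there: w3:T, w4:T. ✓
w4: successors {w1, w4, w5}; p there: w1:F, w4:T, w5:T. ✗
w5: successors {w0, w1, w3, w4}; p there: w0:T, w1:F, w3:T, w4:T. ✗
w7: successors {w0, w7}; p there: w0:T, w7:F. ✗
Satisfying worlds: {w3}.
So □p fails at the other 5 worlds.

5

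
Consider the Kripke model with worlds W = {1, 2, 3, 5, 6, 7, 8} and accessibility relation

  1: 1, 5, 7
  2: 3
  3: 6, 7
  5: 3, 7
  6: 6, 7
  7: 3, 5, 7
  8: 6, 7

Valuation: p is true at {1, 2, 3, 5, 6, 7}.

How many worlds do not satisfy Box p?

0

1: successors {1, 5, 7}; p there: 1:T, 5:T, 7:T. ✓
2: successors {3}; p there: 3:T. ✓
3: successors {6, 7}; p there: 6:T, 7:T. ✓
5: successors {3, 7}; p there: 3:T, 7:T. ✓
6: successors {6, 7}; p there: 6:T, 7:T. ✓
7: successors {3, 5, 7}; p there: 3:T, 5:T, 7:T. ✓
8: successors {6, 7}; p there: 6:T, 7:T. ✓
Satisfying worlds: {1, 2, 3, 5, 6, 7, 8}.
So Box p fails at the other 0 worlds.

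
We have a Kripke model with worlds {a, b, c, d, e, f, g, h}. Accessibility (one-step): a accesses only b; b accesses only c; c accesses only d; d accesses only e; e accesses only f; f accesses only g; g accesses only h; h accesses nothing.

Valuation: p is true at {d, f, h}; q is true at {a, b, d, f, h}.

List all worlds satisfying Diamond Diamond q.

a: successors {b}; Diamond q there: b:F. ✗
b: successors {c}; Diamond q there: c:T. ✓
c: successors {d}; Diamond q there: d:F. ✗
d: successors {e}; Diamond q there: e:T. ✓
e: successors {f}; Diamond q there: f:F. ✗
f: successors {g}; Diamond q there: g:T. ✓
g: successors {h}; Diamond q there: h:F. ✗
h: no successors, so Diamond Diamond q fails. ✗

{b, d, f}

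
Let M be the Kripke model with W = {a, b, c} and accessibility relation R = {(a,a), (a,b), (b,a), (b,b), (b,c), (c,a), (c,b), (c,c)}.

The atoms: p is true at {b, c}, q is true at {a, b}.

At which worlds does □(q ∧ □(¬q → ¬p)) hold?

a: successors {a, b}; q ∧ □(¬q → ¬p) there: a:T, b:F. ✗
b: successors {a, b, c}; q ∧ □(¬q → ¬p) there: a:T, b:F, c:F. ✗
c: successors {a, b, c}; q ∧ □(¬q → ¬p) there: a:T, b:F, c:F. ✗

∅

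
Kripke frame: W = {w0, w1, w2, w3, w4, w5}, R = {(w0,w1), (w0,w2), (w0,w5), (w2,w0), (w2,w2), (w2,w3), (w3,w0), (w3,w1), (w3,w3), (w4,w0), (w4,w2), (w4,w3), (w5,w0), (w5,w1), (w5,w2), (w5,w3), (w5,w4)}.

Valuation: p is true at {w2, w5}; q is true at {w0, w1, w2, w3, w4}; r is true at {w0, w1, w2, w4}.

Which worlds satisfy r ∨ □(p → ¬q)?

{w0, w1, w2, w3, w4}

w0: r is T, □(p → ¬q) is F. ✓
w1: r is T, □(p → ¬q) is T. ✓
w2: r is T, □(p → ¬q) is F. ✓
w3: r is F, □(p → ¬q) is T. ✓
w4: r is T, □(p → ¬q) is F. ✓
w5: r is F, □(p → ¬q) is F. ✗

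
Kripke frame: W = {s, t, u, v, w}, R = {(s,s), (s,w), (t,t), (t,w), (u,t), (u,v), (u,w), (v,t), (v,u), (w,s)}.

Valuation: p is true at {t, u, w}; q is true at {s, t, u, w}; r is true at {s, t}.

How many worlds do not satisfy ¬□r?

s: □r is F. ✓
t: □r is F. ✓
u: □r is F. ✓
v: □r is F. ✓
w: □r is T. ✗
Satisfying worlds: {s, t, u, v}.
So ¬□r fails at the other 1 world.

1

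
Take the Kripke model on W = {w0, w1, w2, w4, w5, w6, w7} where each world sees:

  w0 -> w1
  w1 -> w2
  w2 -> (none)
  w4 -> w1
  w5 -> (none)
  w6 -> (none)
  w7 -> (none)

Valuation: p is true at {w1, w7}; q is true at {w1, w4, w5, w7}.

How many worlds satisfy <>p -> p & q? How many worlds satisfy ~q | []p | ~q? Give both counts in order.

For <>p -> p & q:
w0: <>p is T, p & q is F. ✗
w1: <>p is F, p & q is T. ✓
w2: <>p is F, p & q is F. ✓
w4: <>p is T, p & q is F. ✗
w5: <>p is F, p & q is F. ✓
w6: <>p is F, p & q is F. ✓
w7: <>p is F, p & q is T. ✓
— 5 worlds.
For ~q | []p | ~q:
w0: ~q | []p is T, ~q is T. ✓
w1: ~q | []p is F, ~q is F. ✗
w2: ~q | []p is T, ~q is T. ✓
w4: ~q | []p is T, ~q is F. ✓
w5: ~q | []p is T, ~q is F. ✓
w6: ~q | []p is T, ~q is T. ✓
w7: ~q | []p is T, ~q is F. ✓
— 6 worlds.

5 and 6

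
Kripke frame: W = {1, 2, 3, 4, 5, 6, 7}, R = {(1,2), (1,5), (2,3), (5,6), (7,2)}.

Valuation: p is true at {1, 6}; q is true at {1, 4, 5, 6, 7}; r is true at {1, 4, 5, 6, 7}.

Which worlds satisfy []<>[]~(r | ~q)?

{1, 3, 4, 6, 7}

1: successors {2, 5}; <>[]~(r | ~q) there: 2:T, 5:T. ✓
2: successors {3}; <>[]~(r | ~q) there: 3:F. ✗
3: no successors, so []<>[]~(r | ~q) holds vacuously. ✓
4: no successors, so []<>[]~(r | ~q) holds vacuously. ✓
5: successors {6}; <>[]~(r | ~q) there: 6:F. ✗
6: no successors, so []<>[]~(r | ~q) holds vacuously. ✓
7: successors {2}; <>[]~(r | ~q) there: 2:T. ✓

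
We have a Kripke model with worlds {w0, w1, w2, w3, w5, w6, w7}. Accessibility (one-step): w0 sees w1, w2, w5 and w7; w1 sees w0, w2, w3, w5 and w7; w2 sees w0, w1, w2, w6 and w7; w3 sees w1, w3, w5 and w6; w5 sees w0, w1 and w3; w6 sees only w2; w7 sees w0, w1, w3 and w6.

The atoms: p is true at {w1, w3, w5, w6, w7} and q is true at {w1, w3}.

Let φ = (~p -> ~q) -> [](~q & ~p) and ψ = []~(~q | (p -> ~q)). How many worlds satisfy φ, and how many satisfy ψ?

1 and 0

For (~p -> ~q) -> [](~q & ~p):
w0: ~p -> ~q is T, [](~q & ~p) is F. ✗
w1: ~p -> ~q is T, [](~q & ~p) is F. ✗
w2: ~p -> ~q is T, [](~q & ~p) is F. ✗
w3: ~p -> ~q is T, [](~q & ~p) is F. ✗
w5: ~p -> ~q is T, [](~q & ~p) is F. ✗
w6: ~p -> ~q is T, [](~q & ~p) is T. ✓
w7: ~p -> ~q is T, [](~q & ~p) is F. ✗
— 1 world.
For []~(~q | (p -> ~q)):
w0: successors {w1, w2, w5, w7}; ~(~q | (p -> ~q)) there: w1:T, w2:F, w5:F, w7:F. ✗
w1: successors {w0, w2, w3, w5, w7}; ~(~q | (p -> ~q)) there: w0:F, w2:F, w3:T, w5:F, w7:F. ✗
w2: successors {w0, w1, w2, w6, w7}; ~(~q | (p -> ~q)) there: w0:F, w1:T, w2:F, w6:F, w7:F. ✗
w3: successors {w1, w3, w5, w6}; ~(~q | (p -> ~q)) there: w1:T, w3:T, w5:F, w6:F. ✗
w5: successors {w0, w1, w3}; ~(~q | (p -> ~q)) there: w0:F, w1:T, w3:T. ✗
w6: successors {w2}; ~(~q | (p -> ~q)) there: w2:F. ✗
w7: successors {w0, w1, w3, w6}; ~(~q | (p -> ~q)) there: w0:F, w1:T, w3:T, w6:F. ✗
— 0 worlds.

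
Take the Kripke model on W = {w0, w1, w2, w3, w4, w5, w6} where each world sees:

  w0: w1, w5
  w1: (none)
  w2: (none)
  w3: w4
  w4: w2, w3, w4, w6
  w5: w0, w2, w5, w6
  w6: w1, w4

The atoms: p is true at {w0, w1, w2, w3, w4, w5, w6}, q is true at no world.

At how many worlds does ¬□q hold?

w0: □q is F. ✓
w1: □q is T. ✗
w2: □q is T. ✗
w3: □q is F. ✓
w4: □q is F. ✓
w5: □q is F. ✓
w6: □q is F. ✓
Satisfying worlds: {w0, w3, w4, w5, w6}.

5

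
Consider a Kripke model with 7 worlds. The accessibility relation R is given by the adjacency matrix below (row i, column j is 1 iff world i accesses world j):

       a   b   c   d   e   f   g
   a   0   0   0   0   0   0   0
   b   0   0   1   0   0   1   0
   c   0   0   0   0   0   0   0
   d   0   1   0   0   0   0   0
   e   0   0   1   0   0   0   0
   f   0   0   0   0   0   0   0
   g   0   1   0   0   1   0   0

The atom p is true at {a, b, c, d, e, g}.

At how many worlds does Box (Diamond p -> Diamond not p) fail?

a: no successors, so Box (Diamond p -> Diamond not p) holds vacuously. ✓
b: successors {c, f}; Diamond p -> Diamond not p there: c:T, f:T. ✓
c: no successors, so Box (Diamond p -> Diamond not p) holds vacuously. ✓
d: successors {b}; Diamond p -> Diamond not p there: b:T. ✓
e: successors {c}; Diamond p -> Diamond not p there: c:T. ✓
f: no successors, so Box (Diamond p -> Diamond not p) holds vacuously. ✓
g: successors {b, e}; Diamond p -> Diamond not p there: b:T, e:F. ✗
Satisfying worlds: {a, b, c, d, e, f}.
So Box (Diamond p -> Diamond not p) fails at the other 1 world.

1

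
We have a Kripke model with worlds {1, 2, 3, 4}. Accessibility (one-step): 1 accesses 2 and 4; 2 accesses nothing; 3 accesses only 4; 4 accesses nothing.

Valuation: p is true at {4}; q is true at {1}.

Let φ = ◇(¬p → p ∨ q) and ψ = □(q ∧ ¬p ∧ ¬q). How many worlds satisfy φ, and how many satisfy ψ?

2 and 2

For ◇(¬p → p ∨ q):
1: successors {2, 4}; ¬p → p ∨ q there: 2:F, 4:T. ✓
2: no successors, so ◇(¬p → p ∨ q) fails. ✗
3: successors {4}; ¬p → p ∨ q there: 4:T. ✓
4: no successors, so ◇(¬p → p ∨ q) fails. ✗
— 2 worlds.
For □(q ∧ ¬p ∧ ¬q):
1: successors {2, 4}; q ∧ ¬p ∧ ¬q there: 2:F, 4:F. ✗
2: no successors, so □(q ∧ ¬p ∧ ¬q) holds vacuously. ✓
3: successors {4}; q ∧ ¬p ∧ ¬q there: 4:F. ✗
4: no successors, so □(q ∧ ¬p ∧ ¬q) holds vacuously. ✓
— 2 worlds.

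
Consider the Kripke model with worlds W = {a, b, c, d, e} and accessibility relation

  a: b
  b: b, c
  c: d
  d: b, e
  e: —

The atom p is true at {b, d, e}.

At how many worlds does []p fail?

a: successors {b}; p there: b:T. ✓
b: successors {b, c}; p there: b:T, c:F. ✗
c: successors {d}; p there: d:T. ✓
d: successors {b, e}; p there: b:T, e:T. ✓
e: no successors, so []p holds vacuously. ✓
Satisfying worlds: {a, c, d, e}.
So []p fails at the other 1 world.

1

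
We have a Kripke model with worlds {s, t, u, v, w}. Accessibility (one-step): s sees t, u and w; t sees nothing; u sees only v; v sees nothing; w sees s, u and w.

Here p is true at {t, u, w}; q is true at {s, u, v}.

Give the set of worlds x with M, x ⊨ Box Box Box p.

s: successors {t, u, w}; Box Box p there: t:T, u:T, w:F. ✗
t: no successors, so Box Box Box p holds vacuously. ✓
u: successors {v}; Box Box p there: v:T. ✓
v: no successors, so Box Box Box p holds vacuously. ✓
w: successors {s, u, w}; Box Box p there: s:F, u:T, w:F. ✗

{t, u, v}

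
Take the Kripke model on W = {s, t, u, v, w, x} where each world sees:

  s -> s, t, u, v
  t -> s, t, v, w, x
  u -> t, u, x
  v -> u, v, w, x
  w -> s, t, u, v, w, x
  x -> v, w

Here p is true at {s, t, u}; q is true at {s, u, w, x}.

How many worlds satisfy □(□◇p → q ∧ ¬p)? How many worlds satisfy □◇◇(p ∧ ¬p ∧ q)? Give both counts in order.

3 and 0

For □(□◇p → q ∧ ¬p):
s: successors {s, t, u, v}; □◇p → q ∧ ¬p there: s:F, t:T, u:T, v:T. ✗
t: successors {s, t, v, w, x}; □◇p → q ∧ ¬p there: s:F, t:T, v:T, w:T, x:T. ✗
u: successors {t, u, x}; □◇p → q ∧ ¬p there: t:T, u:T, x:T. ✓
v: successors {u, v, w, x}; □◇p → q ∧ ¬p there: u:T, v:T, w:T, x:T. ✓
w: successors {s, t, u, v, w, x}; □◇p → q ∧ ¬p there: s:F, t:T, u:T, v:T, w:T, x:T. ✗
x: successors {v, w}; □◇p → q ∧ ¬p there: v:T, w:T. ✓
— 3 worlds.
For □◇◇(p ∧ ¬p ∧ q):
s: successors {s, t, u, v}; ◇◇(p ∧ ¬p ∧ q) there: s:F, t:F, u:F, v:F. ✗
t: successors {s, t, v, w, x}; ◇◇(p ∧ ¬p ∧ q) there: s:F, t:F, v:F, w:F, x:F. ✗
u: successors {t, u, x}; ◇◇(p ∧ ¬p ∧ q) there: t:F, u:F, x:F. ✗
v: successors {u, v, w, x}; ◇◇(p ∧ ¬p ∧ q) there: u:F, v:F, w:F, x:F. ✗
w: successors {s, t, u, v, w, x}; ◇◇(p ∧ ¬p ∧ q) there: s:F, t:F, u:F, v:F, w:F, x:F. ✗
x: successors {v, w}; ◇◇(p ∧ ¬p ∧ q) there: v:F, w:F. ✗
— 0 worlds.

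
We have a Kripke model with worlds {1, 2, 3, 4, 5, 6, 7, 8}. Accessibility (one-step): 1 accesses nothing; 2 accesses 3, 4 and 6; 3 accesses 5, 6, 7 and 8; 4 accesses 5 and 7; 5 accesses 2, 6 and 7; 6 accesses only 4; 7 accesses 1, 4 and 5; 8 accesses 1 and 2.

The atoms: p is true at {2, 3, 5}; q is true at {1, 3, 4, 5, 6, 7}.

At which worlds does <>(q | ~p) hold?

{2, 3, 4, 5, 6, 7, 8}

1: no successors, so <>(q | ~p) fails. ✗
2: successors {3, 4, 6}; q | ~p there: 3:T, 4:T, 6:T. ✓
3: successors {5, 6, 7, 8}; q | ~p there: 5:T, 6:T, 7:T, 8:T. ✓
4: successors {5, 7}; q | ~p there: 5:T, 7:T. ✓
5: successors {2, 6, 7}; q | ~p there: 2:F, 6:T, 7:T. ✓
6: successors {4}; q | ~p there: 4:T. ✓
7: successors {1, 4, 5}; q | ~p there: 1:T, 4:T, 5:T. ✓
8: successors {1, 2}; q | ~p there: 1:T, 2:F. ✓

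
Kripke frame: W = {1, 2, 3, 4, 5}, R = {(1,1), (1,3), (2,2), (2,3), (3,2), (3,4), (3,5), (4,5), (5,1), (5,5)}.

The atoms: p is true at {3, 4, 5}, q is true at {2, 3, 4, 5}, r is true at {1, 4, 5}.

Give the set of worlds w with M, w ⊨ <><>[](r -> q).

1: successors {1, 3}; <>[](r -> q) there: 1:T, 3:T. ✓
2: successors {2, 3}; <>[](r -> q) there: 2:T, 3:T. ✓
3: successors {2, 4, 5}; <>[](r -> q) there: 2:T, 4:F, 5:F. ✓
4: successors {5}; <>[](r -> q) there: 5:F. ✗
5: successors {1, 5}; <>[](r -> q) there: 1:T, 5:F. ✓

{1, 2, 3, 5}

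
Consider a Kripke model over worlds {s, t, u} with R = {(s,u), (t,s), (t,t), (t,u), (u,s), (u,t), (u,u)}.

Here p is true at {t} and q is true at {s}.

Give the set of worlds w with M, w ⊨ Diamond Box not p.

s: successors {u}; Box not p there: u:F. ✗
t: successors {s, t, u}; Box not p there: s:T, t:F, u:F. ✓
u: successors {s, t, u}; Box not p there: s:T, t:F, u:F. ✓

{t, u}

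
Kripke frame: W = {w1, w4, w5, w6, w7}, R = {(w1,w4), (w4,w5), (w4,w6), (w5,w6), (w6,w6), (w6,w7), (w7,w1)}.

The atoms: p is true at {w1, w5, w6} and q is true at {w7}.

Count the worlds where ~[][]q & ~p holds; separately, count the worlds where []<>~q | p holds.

For ~[][]q & ~p:
w1: ~[][]q is T, ~p is F. ✗
w4: ~[][]q is T, ~p is T. ✓
w5: ~[][]q is T, ~p is F. ✗
w6: ~[][]q is T, ~p is F. ✗
w7: ~[][]q is T, ~p is T. ✓
— 2 worlds.
For []<>~q | p:
w1: []<>~q is T, p is T. ✓
w4: []<>~q is T, p is F. ✓
w5: []<>~q is T, p is T. ✓
w6: []<>~q is T, p is T. ✓
w7: []<>~q is T, p is F. ✓
— 5 worlds.

2 and 5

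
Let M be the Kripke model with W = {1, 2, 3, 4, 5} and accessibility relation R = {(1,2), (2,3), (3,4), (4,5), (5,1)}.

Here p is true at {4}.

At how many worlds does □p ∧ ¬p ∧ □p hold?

1: □p is F, ¬p ∧ □p is F. ✗
2: □p is F, ¬p ∧ □p is F. ✗
3: □p is T, ¬p ∧ □p is T. ✓
4: □p is F, ¬p ∧ □p is F. ✗
5: □p is F, ¬p ∧ □p is F. ✗
Satisfying worlds: {3}.

1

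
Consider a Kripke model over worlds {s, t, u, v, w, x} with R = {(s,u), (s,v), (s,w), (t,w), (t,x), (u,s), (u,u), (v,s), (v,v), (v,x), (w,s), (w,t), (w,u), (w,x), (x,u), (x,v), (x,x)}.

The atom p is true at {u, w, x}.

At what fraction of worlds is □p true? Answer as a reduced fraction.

s: successors {u, v, w}; p there: u:T, v:F, w:T. ✗
t: successors {w, x}; p there: w:T, x:T. ✓
u: successors {s, u}; p there: s:F, u:T. ✗
v: successors {s, v, x}; p there: s:F, v:F, x:T. ✗
w: successors {s, t, u, x}; p there: s:F, t:F, u:T, x:T. ✗
x: successors {u, v, x}; p there: u:T, v:F, x:T. ✗
That's 1 of 6 worlds, so 1/6.

1/6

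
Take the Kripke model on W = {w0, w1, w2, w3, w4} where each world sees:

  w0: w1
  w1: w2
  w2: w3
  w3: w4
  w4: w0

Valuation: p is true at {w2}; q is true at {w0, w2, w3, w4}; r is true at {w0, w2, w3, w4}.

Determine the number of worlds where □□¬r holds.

1

w0: successors {w1}; □¬r there: w1:F. ✗
w1: successors {w2}; □¬r there: w2:F. ✗
w2: successors {w3}; □¬r there: w3:F. ✗
w3: successors {w4}; □¬r there: w4:F. ✗
w4: successors {w0}; □¬r there: w0:T. ✓
Satisfying worlds: {w4}.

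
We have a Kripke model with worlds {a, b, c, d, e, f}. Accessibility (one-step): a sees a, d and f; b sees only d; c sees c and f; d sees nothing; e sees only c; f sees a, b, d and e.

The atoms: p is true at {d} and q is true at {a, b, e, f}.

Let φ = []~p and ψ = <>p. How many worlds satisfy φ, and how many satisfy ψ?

3 and 3

For []~p:
a: successors {a, d, f}; ~p there: a:T, d:F, f:T. ✗
b: successors {d}; ~p there: d:F. ✗
c: successors {c, f}; ~p there: c:T, f:T. ✓
d: no successors, so []~p holds vacuously. ✓
e: successors {c}; ~p there: c:T. ✓
f: successors {a, b, d, e}; ~p there: a:T, b:T, d:F, e:T. ✗
— 3 worlds.
For <>p:
a: successors {a, d, f}; p there: a:F, d:T, f:F. ✓
b: successors {d}; p there: d:T. ✓
c: successors {c, f}; p there: c:F, f:F. ✗
d: no successors, so <>p fails. ✗
e: successors {c}; p there: c:F. ✗
f: successors {a, b, d, e}; p there: a:F, b:F, d:T, e:F. ✓
— 3 worlds.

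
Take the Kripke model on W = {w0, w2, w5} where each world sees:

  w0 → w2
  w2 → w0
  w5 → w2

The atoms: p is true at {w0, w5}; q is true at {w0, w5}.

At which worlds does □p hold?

{w2}

w0: successors {w2}; p there: w2:F. ✗
w2: successors {w0}; p there: w0:T. ✓
w5: successors {w2}; p there: w2:F. ✗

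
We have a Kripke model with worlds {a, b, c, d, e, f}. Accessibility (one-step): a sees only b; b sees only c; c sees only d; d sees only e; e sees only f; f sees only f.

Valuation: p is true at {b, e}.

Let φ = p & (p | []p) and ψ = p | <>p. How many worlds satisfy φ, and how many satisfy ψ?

For p & (p | []p):
a: p is F, p | []p is T. ✗
b: p is T, p | []p is T. ✓
c: p is F, p | []p is F. ✗
d: p is F, p | []p is T. ✗
e: p is T, p | []p is T. ✓
f: p is F, p | []p is F. ✗
— 2 worlds.
For p | <>p:
a: p is F, <>p is T. ✓
b: p is T, <>p is F. ✓
c: p is F, <>p is F. ✗
d: p is F, <>p is T. ✓
e: p is T, <>p is F. ✓
f: p is F, <>p is F. ✗
— 4 worlds.

2 and 4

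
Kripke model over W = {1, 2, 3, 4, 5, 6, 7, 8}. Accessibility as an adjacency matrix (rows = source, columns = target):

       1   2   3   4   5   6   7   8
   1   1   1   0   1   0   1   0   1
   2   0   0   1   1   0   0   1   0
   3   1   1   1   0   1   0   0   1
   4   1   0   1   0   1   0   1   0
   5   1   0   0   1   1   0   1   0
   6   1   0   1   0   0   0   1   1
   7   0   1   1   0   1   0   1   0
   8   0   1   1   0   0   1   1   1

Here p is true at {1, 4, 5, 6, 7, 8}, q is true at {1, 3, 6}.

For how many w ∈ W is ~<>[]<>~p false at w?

1: <>[]<>~p is T. ✗
2: <>[]<>~p is F. ✓
3: <>[]<>~p is T. ✗
4: <>[]<>~p is T. ✗
5: <>[]<>~p is T. ✗
6: <>[]<>~p is T. ✗
7: <>[]<>~p is T. ✗
8: <>[]<>~p is T. ✗
Satisfying worlds: {2}.
So ~<>[]<>~p fails at the other 7 worlds.

7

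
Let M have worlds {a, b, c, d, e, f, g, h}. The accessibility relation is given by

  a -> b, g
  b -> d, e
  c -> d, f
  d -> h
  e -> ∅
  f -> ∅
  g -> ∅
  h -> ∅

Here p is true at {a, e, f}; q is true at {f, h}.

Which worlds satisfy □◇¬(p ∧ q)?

{e, f, g, h}

a: successors {b, g}; ◇¬(p ∧ q) there: b:T, g:F. ✗
b: successors {d, e}; ◇¬(p ∧ q) there: d:T, e:F. ✗
c: successors {d, f}; ◇¬(p ∧ q) there: d:T, f:F. ✗
d: successors {h}; ◇¬(p ∧ q) there: h:F. ✗
e: no successors, so □◇¬(p ∧ q) holds vacuously. ✓
f: no successors, so □◇¬(p ∧ q) holds vacuously. ✓
g: no successors, so □◇¬(p ∧ q) holds vacuously. ✓
h: no successors, so □◇¬(p ∧ q) holds vacuously. ✓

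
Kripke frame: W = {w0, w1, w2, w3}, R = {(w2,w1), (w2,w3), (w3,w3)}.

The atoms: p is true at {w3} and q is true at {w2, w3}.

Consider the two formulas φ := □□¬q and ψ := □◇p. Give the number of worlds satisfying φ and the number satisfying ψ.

2 and 3

For □□¬q:
w0: no successors, so □□¬q holds vacuously. ✓
w1: no successors, so □□¬q holds vacuously. ✓
w2: successors {w1, w3}; □¬q there: w1:T, w3:F. ✗
w3: successors {w3}; □¬q there: w3:F. ✗
— 2 worlds.
For □◇p:
w0: no successors, so □◇p holds vacuously. ✓
w1: no successors, so □◇p holds vacuously. ✓
w2: successors {w1, w3}; ◇p there: w1:F, w3:T. ✗
w3: successors {w3}; ◇p there: w3:T. ✓
— 3 worlds.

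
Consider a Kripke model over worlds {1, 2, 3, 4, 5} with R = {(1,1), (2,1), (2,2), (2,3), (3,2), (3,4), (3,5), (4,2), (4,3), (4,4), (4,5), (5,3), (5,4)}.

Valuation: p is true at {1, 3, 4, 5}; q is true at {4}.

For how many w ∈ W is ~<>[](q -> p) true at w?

0

1: <>[](q -> p) is T. ✗
2: <>[](q -> p) is T. ✗
3: <>[](q -> p) is T. ✗
4: <>[](q -> p) is T. ✗
5: <>[](q -> p) is T. ✗
Satisfying worlds: ∅.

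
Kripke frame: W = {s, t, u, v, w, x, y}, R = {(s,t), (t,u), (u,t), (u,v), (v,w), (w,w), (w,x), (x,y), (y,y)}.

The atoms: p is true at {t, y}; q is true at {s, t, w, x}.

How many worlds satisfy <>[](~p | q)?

s: successors {t}; [](~p | q) there: t:T. ✓
t: successors {u}; [](~p | q) there: u:T. ✓
u: successors {t, v}; [](~p | q) there: t:T, v:T. ✓
v: successors {w}; [](~p | q) there: w:T. ✓
w: successors {w, x}; [](~p | q) there: w:T, x:F. ✓
x: successors {y}; [](~p | q) there: y:F. ✗
y: successors {y}; [](~p | q) there: y:F. ✗
Satisfying worlds: {s, t, u, v, w}.

5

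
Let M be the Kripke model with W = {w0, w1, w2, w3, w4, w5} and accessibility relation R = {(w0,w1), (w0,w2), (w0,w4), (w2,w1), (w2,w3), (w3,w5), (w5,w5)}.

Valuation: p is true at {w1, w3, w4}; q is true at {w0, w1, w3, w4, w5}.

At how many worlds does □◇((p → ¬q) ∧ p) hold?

2

w0: successors {w1, w2, w4}; ◇((p → ¬q) ∧ p) there: w1:F, w2:F, w4:F. ✗
w1: no successors, so □◇((p → ¬q) ∧ p) holds vacuously. ✓
w2: successors {w1, w3}; ◇((p → ¬q) ∧ p) there: w1:F, w3:F. ✗
w3: successors {w5}; ◇((p → ¬q) ∧ p) there: w5:F. ✗
w4: no successors, so □◇((p → ¬q) ∧ p) holds vacuously. ✓
w5: successors {w5}; ◇((p → ¬q) ∧ p) there: w5:F. ✗
Satisfying worlds: {w1, w4}.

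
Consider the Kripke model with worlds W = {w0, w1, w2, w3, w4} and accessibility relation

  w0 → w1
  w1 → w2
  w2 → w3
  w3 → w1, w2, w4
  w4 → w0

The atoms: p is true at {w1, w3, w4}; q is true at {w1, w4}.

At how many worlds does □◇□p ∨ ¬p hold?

w0: □◇□p is T, ¬p is T. ✓
w1: □◇□p is F, ¬p is F. ✗
w2: □◇□p is T, ¬p is T. ✓
w3: □◇□p is F, ¬p is F. ✗
w4: □◇□p is F, ¬p is F. ✗
Satisfying worlds: {w0, w2}.

2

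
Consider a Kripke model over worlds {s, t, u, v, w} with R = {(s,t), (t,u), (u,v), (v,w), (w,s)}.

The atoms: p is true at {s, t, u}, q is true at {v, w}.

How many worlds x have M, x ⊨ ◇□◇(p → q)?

s: successors {t}; □◇(p → q) there: t:T. ✓
t: successors {u}; □◇(p → q) there: u:T. ✓
u: successors {v}; □◇(p → q) there: v:F. ✗
v: successors {w}; □◇(p → q) there: w:F. ✗
w: successors {s}; □◇(p → q) there: s:F. ✗
Satisfying worlds: {s, t}.

2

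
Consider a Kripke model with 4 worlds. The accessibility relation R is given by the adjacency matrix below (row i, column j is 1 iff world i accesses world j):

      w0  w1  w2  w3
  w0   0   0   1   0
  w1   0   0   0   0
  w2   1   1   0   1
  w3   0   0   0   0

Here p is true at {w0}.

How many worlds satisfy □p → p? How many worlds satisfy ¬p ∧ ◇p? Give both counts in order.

2 and 1

For □p → p:
w0: □p is F, p is T. ✓
w1: □p is T, p is F. ✗
w2: □p is F, p is F. ✓
w3: □p is T, p is F. ✗
— 2 worlds.
For ¬p ∧ ◇p:
w0: ¬p is F, ◇p is F. ✗
w1: ¬p is T, ◇p is F. ✗
w2: ¬p is T, ◇p is T. ✓
w3: ¬p is T, ◇p is F. ✗
— 1 world.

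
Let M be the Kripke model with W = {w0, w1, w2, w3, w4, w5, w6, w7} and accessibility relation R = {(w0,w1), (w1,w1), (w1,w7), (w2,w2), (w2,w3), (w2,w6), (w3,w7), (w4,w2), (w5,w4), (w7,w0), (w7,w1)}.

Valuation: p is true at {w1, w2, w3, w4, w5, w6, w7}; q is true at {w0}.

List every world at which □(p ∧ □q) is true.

w0: successors {w1}; p ∧ □q there: w1:F. ✗
w1: successors {w1, w7}; p ∧ □q there: w1:F, w7:F. ✗
w2: successors {w2, w3, w6}; p ∧ □q there: w2:F, w3:F, w6:T. ✗
w3: successors {w7}; p ∧ □q there: w7:F. ✗
w4: successors {w2}; p ∧ □q there: w2:F. ✗
w5: successors {w4}; p ∧ □q there: w4:F. ✗
w6: no successors, so □(p ∧ □q) holds vacuously. ✓
w7: successors {w0, w1}; p ∧ □q there: w0:F, w1:F. ✗

{w6}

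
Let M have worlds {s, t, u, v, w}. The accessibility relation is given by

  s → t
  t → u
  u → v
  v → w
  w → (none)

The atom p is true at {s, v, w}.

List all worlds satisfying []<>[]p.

s: successors {t}; <>[]p there: t:T. ✓
t: successors {u}; <>[]p there: u:T. ✓
u: successors {v}; <>[]p there: v:T. ✓
v: successors {w}; <>[]p there: w:F. ✗
w: no successors, so []<>[]p holds vacuously. ✓

{s, t, u, w}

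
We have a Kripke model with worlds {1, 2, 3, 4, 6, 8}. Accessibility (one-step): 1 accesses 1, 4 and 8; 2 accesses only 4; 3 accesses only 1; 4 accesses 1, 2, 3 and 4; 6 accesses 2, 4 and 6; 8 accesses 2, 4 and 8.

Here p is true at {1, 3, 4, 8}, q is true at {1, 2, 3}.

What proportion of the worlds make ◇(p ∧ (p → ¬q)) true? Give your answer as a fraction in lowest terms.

5/6

1: successors {1, 4, 8}; p ∧ (p → ¬q) there: 1:F, 4:T, 8:T. ✓
2: successors {4}; p ∧ (p → ¬q) there: 4:T. ✓
3: successors {1}; p ∧ (p → ¬q) there: 1:F. ✗
4: successors {1, 2, 3, 4}; p ∧ (p → ¬q) there: 1:F, 2:F, 3:F, 4:T. ✓
6: successors {2, 4, 6}; p ∧ (p → ¬q) there: 2:F, 4:T, 6:F. ✓
8: successors {2, 4, 8}; p ∧ (p → ¬q) there: 2:F, 4:T, 8:T. ✓
That's 5 of 6 worlds, so 5/6.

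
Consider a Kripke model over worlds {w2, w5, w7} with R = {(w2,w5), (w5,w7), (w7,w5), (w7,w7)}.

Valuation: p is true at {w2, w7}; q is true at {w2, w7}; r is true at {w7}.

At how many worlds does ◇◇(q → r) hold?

w2: successors {w5}; ◇(q → r) there: w5:T. ✓
w5: successors {w7}; ◇(q → r) there: w7:T. ✓
w7: successors {w5, w7}; ◇(q → r) there: w5:T, w7:T. ✓
Satisfying worlds: {w2, w5, w7}.

3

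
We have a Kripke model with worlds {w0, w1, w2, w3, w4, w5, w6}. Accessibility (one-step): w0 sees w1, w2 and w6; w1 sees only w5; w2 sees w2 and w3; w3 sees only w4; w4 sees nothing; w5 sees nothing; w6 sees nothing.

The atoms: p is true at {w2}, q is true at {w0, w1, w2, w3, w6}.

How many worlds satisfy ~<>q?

5

w0: <>q is T. ✗
w1: <>q is F. ✓
w2: <>q is T. ✗
w3: <>q is F. ✓
w4: <>q is F. ✓
w5: <>q is F. ✓
w6: <>q is F. ✓
Satisfying worlds: {w1, w3, w4, w5, w6}.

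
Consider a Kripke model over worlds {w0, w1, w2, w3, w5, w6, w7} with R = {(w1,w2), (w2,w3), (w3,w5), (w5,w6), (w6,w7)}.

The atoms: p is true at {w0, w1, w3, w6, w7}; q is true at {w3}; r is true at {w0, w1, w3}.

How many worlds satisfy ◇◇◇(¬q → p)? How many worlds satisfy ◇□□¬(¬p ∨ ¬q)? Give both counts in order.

2 and 2

For ◇◇◇(¬q → p):
w0: no successors, so ◇◇◇(¬q → p) fails. ✗
w1: successors {w2}; ◇◇(¬q → p) there: w2:F. ✗
w2: successors {w3}; ◇◇(¬q → p) there: w3:T. ✓
w3: successors {w5}; ◇◇(¬q → p) there: w5:T. ✓
w5: successors {w6}; ◇◇(¬q → p) there: w6:F. ✗
w6: successors {w7}; ◇◇(¬q → p) there: w7:F. ✗
w7: no successors, so ◇◇◇(¬q → p) fails. ✗
— 2 worlds.
For ◇□□¬(¬p ∨ ¬q):
w0: no successors, so ◇□□¬(¬p ∨ ¬q) fails. ✗
w1: successors {w2}; □□¬(¬p ∨ ¬q) there: w2:F. ✗
w2: successors {w3}; □□¬(¬p ∨ ¬q) there: w3:F. ✗
w3: successors {w5}; □□¬(¬p ∨ ¬q) there: w5:F. ✗
w5: successors {w6}; □□¬(¬p ∨ ¬q) there: w6:T. ✓
w6: successors {w7}; □□¬(¬p ∨ ¬q) there: w7:T. ✓
w7: no successors, so ◇□□¬(¬p ∨ ¬q) fails. ✗
— 2 worlds.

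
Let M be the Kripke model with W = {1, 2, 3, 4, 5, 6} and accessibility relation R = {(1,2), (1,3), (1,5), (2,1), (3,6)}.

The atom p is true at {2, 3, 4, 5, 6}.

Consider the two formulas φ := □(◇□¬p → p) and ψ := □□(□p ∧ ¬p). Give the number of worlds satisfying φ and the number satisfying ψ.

For □(◇□¬p → p):
1: successors {2, 3, 5}; ◇□¬p → p there: 2:T, 3:T, 5:T. ✓
2: successors {1}; ◇□¬p → p there: 1:F. ✗
3: successors {6}; ◇□¬p → p there: 6:T. ✓
4: no successors, so □(◇□¬p → p) holds vacuously. ✓
5: no successors, so □(◇□¬p → p) holds vacuously. ✓
6: no successors, so □(◇□¬p → p) holds vacuously. ✓
— 5 worlds.
For □□(□p ∧ ¬p):
1: successors {2, 3, 5}; □(□p ∧ ¬p) there: 2:T, 3:F, 5:T. ✗
2: successors {1}; □(□p ∧ ¬p) there: 1:F. ✗
3: successors {6}; □(□p ∧ ¬p) there: 6:T. ✓
4: no successors, so □□(□p ∧ ¬p) holds vacuously. ✓
5: no successors, so □□(□p ∧ ¬p) holds vacuously. ✓
6: no successors, so □□(□p ∧ ¬p) holds vacuously. ✓
— 4 worlds.

5 and 4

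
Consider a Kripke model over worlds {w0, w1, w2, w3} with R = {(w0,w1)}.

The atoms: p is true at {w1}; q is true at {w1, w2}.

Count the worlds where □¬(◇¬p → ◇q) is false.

1

w0: successors {w1}; ¬(◇¬p → ◇q) there: w1:F. ✗
w1: no successors, so □¬(◇¬p → ◇q) holds vacuously. ✓
w2: no successors, so □¬(◇¬p → ◇q) holds vacuously. ✓
w3: no successors, so □¬(◇¬p → ◇q) holds vacuously. ✓
Satisfying worlds: {w1, w2, w3}.
So □¬(◇¬p → ◇q) fails at the other 1 world.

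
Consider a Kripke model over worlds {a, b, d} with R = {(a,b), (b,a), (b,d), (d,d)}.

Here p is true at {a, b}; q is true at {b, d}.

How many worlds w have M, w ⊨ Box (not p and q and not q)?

0

a: successors {b}; not p and q and not q there: b:F. ✗
b: successors {a, d}; not p and q and not q there: a:F, d:F. ✗
d: successors {d}; not p and q and not q there: d:F. ✗
Satisfying worlds: ∅.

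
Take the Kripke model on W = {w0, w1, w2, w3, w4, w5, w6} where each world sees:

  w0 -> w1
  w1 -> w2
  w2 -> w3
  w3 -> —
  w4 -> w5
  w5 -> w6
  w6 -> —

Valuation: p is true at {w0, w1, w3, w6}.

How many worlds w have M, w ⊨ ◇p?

w0: successors {w1}; p there: w1:T. ✓
w1: successors {w2}; p there: w2:F. ✗
w2: successors {w3}; p there: w3:T. ✓
w3: no successors, so ◇p fails. ✗
w4: successors {w5}; p there: w5:F. ✗
w5: successors {w6}; p there: w6:T. ✓
w6: no successors, so ◇p fails. ✗
Satisfying worlds: {w0, w2, w5}.

3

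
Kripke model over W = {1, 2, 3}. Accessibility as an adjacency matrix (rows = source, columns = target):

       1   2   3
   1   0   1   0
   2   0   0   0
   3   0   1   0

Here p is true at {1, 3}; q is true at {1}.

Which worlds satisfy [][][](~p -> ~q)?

1: successors {2}; [][](~p -> ~q) there: 2:T. ✓
2: no successors, so [][][](~p -> ~q) holds vacuously. ✓
3: successors {2}; [][](~p -> ~q) there: 2:T. ✓

{1, 2, 3}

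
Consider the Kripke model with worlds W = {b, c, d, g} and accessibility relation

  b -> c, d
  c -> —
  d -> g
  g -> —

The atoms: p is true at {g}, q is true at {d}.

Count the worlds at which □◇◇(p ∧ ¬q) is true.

b: successors {c, d}; ◇◇(p ∧ ¬q) there: c:F, d:F. ✗
c: no successors, so □◇◇(p ∧ ¬q) holds vacuously. ✓
d: successors {g}; ◇◇(p ∧ ¬q) there: g:F. ✗
g: no successors, so □◇◇(p ∧ ¬q) holds vacuously. ✓
Satisfying worlds: {c, g}.

2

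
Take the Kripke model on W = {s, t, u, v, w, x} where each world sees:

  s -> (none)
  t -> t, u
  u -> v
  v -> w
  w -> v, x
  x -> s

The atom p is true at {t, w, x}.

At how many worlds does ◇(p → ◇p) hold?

5

s: no successors, so ◇(p → ◇p) fails. ✗
t: successors {t, u}; p → ◇p there: t:T, u:T. ✓
u: successors {v}; p → ◇p there: v:T. ✓
v: successors {w}; p → ◇p there: w:T. ✓
w: successors {v, x}; p → ◇p there: v:T, x:F. ✓
x: successors {s}; p → ◇p there: s:T. ✓
Satisfying worlds: {t, u, v, w, x}.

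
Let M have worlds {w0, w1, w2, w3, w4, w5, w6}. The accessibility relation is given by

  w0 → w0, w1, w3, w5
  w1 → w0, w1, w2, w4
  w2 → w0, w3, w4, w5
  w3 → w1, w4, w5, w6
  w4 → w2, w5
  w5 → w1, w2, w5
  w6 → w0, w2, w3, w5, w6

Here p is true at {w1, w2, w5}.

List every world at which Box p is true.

{w4, w5}

w0: successors {w0, w1, w3, w5}; p there: w0:F, w1:T, w3:F, w5:T. ✗
w1: successors {w0, w1, w2, w4}; p there: w0:F, w1:T, w2:T, w4:F. ✗
w2: successors {w0, w3, w4, w5}; p there: w0:F, w3:F, w4:F, w5:T. ✗
w3: successors {w1, w4, w5, w6}; p there: w1:T, w4:F, w5:T, w6:F. ✗
w4: successors {w2, w5}; p there: w2:T, w5:T. ✓
w5: successors {w1, w2, w5}; p there: w1:T, w2:T, w5:T. ✓
w6: successors {w0, w2, w3, w5, w6}; p there: w0:F, w2:T, w3:F, w5:T, w6:F. ✗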